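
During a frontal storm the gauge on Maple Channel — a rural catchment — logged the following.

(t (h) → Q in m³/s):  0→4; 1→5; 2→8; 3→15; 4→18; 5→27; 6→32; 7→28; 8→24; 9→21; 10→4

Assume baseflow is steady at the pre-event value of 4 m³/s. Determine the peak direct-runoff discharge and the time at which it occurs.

Q_p = 28.0 m³/s at t = 6 h

Subtracting baseflow gives direct-runoff ordinates: 0.0, 1.0, 4.0, 11.0, 14.0, 23.0, 28.0, 24.0, 20.0, 17.0, 0.0 m³/s.
The maximum is 28.0 m³/s, occurring at the reading for t = 6 h.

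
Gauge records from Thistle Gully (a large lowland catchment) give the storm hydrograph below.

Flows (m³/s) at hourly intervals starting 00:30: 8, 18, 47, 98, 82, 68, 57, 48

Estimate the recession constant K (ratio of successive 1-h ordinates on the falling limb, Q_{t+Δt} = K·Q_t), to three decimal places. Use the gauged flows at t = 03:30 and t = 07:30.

K ≈ 0.837

Using the recession-limb readings at t = 03:30 and t = 07:30: Q falls from 98 to 48 m³/s over 4 intervals.
K = (Q₂/Q₁)^(1/4) = (48/98)^(1/4) = 0.837.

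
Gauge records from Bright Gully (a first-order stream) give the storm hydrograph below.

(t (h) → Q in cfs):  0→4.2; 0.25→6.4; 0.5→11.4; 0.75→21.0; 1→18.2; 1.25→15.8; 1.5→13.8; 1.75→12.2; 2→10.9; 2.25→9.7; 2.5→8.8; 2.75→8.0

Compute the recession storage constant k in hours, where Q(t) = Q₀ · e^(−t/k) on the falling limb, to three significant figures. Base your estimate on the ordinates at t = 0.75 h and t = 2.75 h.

On the falling limb, Q drops from 21.0 to 8.0 cfs between t = 0.75 h and t = 2.75 h (Δt = 2 h).
k = −Δt / ln(Q₂/Q₁) = −2 / ln(8.0/21.0) = 2.07 h.

k ≈ 2.07 h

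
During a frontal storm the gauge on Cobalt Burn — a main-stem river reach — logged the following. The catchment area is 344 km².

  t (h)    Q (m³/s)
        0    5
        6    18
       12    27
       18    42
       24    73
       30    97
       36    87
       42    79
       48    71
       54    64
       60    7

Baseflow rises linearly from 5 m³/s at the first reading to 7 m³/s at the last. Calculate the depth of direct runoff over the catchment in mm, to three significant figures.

Direct runoff: 0.00, 12.80, 21.60, 36.40, 67.20, 91.00, 80.80, 72.60, 64.40, 57.20, 0.00 m³/s; ΣQ_DR = 504.0 m³/s.
V = ΣQ_DR · Δt = 504.0 × 21600 s = 1.089 × 10^7 m³.
Over A = 344 km², depth = V / A = 31.6 mm.

d ≈ 31.6 mm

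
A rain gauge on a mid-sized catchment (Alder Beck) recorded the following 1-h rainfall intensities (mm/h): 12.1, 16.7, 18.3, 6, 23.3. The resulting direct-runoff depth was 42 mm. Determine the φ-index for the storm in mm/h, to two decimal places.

Only the 4 blocks with intensity above φ contribute runoff: 12.1, 16.7, 18.3, 23.3 mm/h.
Σ(I−φ)·Δt = d  ⇒  (12.1+16.7+18.3+23.3 − 4φ)·1 = 42
φ = (70.40 − 42/1) / 4 = 7.10 mm/h.

φ ≈ 7.10 mm/h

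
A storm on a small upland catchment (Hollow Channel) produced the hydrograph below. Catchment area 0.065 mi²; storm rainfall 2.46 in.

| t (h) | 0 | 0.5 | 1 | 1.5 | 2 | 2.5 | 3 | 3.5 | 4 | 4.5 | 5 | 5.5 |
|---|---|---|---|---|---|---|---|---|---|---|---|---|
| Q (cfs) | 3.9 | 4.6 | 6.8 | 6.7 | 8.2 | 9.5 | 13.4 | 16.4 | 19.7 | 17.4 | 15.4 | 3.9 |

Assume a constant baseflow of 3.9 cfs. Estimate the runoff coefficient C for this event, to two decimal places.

C ≈ 0.38

ΣQ_DR = 79.10 cfs; V = ΣQ_DR·Δt = 1.424 × 10^5 ft³.
Runoff depth d = V / A = 0.9429 in.
C = d / P = 0.9429 / 2.46 = 0.38.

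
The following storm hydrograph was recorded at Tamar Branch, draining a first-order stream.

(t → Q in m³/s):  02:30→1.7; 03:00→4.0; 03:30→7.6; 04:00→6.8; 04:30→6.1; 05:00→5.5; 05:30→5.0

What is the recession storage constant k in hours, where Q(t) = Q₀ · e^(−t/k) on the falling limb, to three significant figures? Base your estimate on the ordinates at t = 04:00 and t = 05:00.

On the falling limb, Q drops from 6.8 to 5.5 m³/s between t = 04:00 and t = 05:00 (Δt = 1 h).
k = −Δt / ln(Q₂/Q₁) = −1 / ln(5.5/6.8) = 4.71 h.

k ≈ 4.71 h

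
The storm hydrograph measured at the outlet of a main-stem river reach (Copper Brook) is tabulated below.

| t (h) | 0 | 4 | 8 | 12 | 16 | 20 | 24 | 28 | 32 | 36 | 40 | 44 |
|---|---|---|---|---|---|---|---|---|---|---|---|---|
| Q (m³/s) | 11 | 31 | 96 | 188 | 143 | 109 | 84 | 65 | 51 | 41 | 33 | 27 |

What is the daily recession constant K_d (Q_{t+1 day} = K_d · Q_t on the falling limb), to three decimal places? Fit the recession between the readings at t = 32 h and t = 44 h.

Between t = 32 h and t = 44 h the flow falls from 51 to 27 m³/s over 3×4 h = 12 h.
Per-interval ratio K = (27/51)^(1/3) = 0.8090; K_d = K^(24/4) = 0.280.

K_d ≈ 0.280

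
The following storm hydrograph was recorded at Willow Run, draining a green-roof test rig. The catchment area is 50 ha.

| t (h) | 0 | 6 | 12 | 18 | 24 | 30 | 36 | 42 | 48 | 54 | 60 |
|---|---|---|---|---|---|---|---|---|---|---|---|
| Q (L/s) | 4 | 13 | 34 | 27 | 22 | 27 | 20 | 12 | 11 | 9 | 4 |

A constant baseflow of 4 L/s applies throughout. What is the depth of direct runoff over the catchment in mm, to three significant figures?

Direct runoff: 0.0, 9.0, 30.0, 23.0, 18.0, 23.0, 16.0, 8.0, 7.0, 5.0, 0.0 L/s; ΣQ_DR = 139.0 L/s.
V = ΣQ_DR · Δt = 139.0 × 21600 s = 3.002 × 10^6 L.
Over A = 50 ha, depth = V / A = 6.00 mm.

d ≈ 6.00 mm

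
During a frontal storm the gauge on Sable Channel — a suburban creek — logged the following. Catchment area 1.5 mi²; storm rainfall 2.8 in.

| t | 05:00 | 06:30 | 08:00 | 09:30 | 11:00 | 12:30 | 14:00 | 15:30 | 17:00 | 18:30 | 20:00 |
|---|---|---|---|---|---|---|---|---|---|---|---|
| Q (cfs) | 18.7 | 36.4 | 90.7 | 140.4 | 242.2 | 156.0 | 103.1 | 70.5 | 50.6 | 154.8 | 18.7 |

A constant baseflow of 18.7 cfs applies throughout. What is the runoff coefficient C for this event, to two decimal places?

C ≈ 0.49

ΣQ_DR = 876.4 cfs; V = ΣQ_DR·Δt = 4.733 × 10^6 ft³.
Runoff depth d = V / A = 1.358 in.
C = d / P = 1.358 / 2.8 = 0.49.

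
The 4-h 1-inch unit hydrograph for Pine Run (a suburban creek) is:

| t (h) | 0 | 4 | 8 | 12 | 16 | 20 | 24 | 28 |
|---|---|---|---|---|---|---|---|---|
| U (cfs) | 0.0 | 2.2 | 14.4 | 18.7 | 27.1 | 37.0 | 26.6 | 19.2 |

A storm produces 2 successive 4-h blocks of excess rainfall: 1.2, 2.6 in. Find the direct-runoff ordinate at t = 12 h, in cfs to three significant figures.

Q ≈ 59.9 cfs

By discrete convolution, Q_j = Σ (P_i / 1 in) · U_{j−i}.
At t = 12 h (j=3): Q = (1.2/1)·18.7 + (2.6/1)·14.4 = 59.9 cfs.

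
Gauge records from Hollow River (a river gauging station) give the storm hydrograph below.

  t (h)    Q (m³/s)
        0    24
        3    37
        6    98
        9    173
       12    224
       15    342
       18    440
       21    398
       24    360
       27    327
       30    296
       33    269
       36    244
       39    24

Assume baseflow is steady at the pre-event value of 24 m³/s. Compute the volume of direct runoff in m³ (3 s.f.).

Direct-runoff ordinates (Q − Q_b): 0.0, 13.0, 74.0, 149.0, 200.0, 318.0, 416.0, 374.0, 336.0, 303.0, 272.0, 245.0, 220.0, 0.0 m³/s.
ΣQ_DR = 2920 m³/s.
With Δt = 3 h = 10800 s, V = ΣQ_DR · Δt = 2920 × 10800 = 3.15 × 10^7 m³.

V ≈ 3.15 × 10^7 m³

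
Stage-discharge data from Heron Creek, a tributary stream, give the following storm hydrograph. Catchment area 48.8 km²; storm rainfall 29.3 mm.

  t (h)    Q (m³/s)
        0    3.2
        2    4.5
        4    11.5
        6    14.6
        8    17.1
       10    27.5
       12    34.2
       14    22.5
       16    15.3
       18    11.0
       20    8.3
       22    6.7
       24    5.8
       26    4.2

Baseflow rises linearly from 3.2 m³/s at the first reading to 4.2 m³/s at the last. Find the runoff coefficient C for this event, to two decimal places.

C ≈ 0.68

ΣQ_DR = 134.6 m³/s; V = ΣQ_DR·Δt = 9.691 × 10^5 m³.
Runoff depth d = V / A = 19.86 mm.
C = d / P = 19.86 / 29.3 = 0.68.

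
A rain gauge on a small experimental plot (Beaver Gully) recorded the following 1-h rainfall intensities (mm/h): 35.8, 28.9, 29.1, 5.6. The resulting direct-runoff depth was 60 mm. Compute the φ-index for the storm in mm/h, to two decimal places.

Only the 3 blocks with intensity above φ contribute runoff: 35.8, 28.9, 29.1 mm/h.
Σ(I−φ)·Δt = d  ⇒  (35.8+28.9+29.1 − 3φ)·1 = 60
φ = (93.80 − 60/1) / 3 = 11.27 mm/h.

φ ≈ 11.27 mm/h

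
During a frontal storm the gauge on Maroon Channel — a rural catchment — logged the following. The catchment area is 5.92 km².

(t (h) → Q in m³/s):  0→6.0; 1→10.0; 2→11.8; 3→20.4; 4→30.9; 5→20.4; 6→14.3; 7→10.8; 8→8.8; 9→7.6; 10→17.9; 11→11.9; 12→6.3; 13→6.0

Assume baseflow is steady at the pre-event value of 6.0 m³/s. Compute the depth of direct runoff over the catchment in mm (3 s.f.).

Direct runoff: 0.0, 4.0, 5.8, 14.4, 24.9, 14.4, 8.3, 4.8, 2.8, 1.6, 11.9, 5.9, 0.3, 0.0 m³/s; ΣQ_DR = 99.10 m³/s.
V = ΣQ_DR · Δt = 99.10 × 3600 s = 3.568 × 10^5 m³.
Over A = 5.92 km², depth = V / A = 60.3 mm.

d ≈ 60.3 mm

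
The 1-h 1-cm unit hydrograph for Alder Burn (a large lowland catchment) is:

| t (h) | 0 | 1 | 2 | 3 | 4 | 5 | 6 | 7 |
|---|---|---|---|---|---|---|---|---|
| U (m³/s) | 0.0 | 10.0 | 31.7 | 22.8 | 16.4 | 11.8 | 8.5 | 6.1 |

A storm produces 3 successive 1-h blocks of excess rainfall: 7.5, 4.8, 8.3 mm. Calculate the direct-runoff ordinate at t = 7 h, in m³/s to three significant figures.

Q ≈ 18.4 m³/s

By discrete convolution, Q_j = Σ (P_i / 10 mm) · U_{j−i}.
At t = 7 h (j=7): Q = (7.5/10)·6.1 + (4.8/10)·8.5 + (8.3/10)·11.8 = 18.4 m³/s.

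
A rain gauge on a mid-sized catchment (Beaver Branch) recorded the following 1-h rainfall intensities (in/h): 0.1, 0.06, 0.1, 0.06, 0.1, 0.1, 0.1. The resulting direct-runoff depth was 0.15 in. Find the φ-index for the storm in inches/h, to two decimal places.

φ ≈ 0.07 in/h

Only the 5 blocks with intensity above φ contribute runoff: 0.1, 0.1, 0.1, 0.1, 0.1 in/h.
Σ(I−φ)·Δt = d  ⇒  (0.1+0.1+0.1+0.1+0.1 − 5φ)·1 = 0.15
φ = (0.5000 − 0.15/1) / 5 = 0.07 in/h.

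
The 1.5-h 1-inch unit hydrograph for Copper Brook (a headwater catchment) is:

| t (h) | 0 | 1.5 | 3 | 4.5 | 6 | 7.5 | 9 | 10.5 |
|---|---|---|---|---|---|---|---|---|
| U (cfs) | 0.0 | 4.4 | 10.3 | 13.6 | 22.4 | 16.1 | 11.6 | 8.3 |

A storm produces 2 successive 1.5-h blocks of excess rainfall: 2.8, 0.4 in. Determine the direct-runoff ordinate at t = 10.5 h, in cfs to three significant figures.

Q ≈ 27.9 cfs

By discrete convolution, Q_j = Σ (P_i / 1 in) · U_{j−i}.
At t = 10.5 h (j=7): Q = (2.8/1)·8.3 + (0.4/1)·11.6 = 27.9 cfs.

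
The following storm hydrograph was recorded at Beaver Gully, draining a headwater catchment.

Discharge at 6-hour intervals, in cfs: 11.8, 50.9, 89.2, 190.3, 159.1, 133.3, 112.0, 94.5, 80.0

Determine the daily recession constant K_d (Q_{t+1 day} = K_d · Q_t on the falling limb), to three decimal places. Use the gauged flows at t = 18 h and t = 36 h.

K_d ≈ 0.493

Between t = 18 h and t = 36 h the flow falls from 190.3 to 112.0 cfs over 3×6 h = 18 h.
Per-interval ratio K = (112.0/190.3)^(1/3) = 0.8380; K_d = K^(24/6) = 0.493.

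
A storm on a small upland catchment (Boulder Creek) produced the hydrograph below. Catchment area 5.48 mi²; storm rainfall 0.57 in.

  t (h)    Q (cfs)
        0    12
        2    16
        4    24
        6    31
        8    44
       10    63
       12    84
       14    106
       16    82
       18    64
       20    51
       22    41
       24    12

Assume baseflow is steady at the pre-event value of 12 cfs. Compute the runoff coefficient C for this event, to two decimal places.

C ≈ 0.47

ΣQ_DR = 474.0 cfs; V = ΣQ_DR·Δt = 3.413 × 10^6 ft³.
Runoff depth d = V / A = 0.2681 in.
C = d / P = 0.2681 / 0.57 = 0.47.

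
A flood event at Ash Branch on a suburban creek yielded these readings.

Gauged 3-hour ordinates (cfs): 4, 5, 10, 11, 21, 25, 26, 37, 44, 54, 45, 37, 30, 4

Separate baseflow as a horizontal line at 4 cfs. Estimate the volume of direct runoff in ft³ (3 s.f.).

V ≈ 3.21 × 10^6 ft³

Direct-runoff ordinates (Q − Q_b): 0.0, 1.0, 6.0, 7.0, 17.0, 21.0, 22.0, 33.0, 40.0, 50.0, 41.0, 33.0, 26.0, 0.0 cfs.
ΣQ_DR = 297.0 cfs.
With Δt = 3 h = 10800 s, V = ΣQ_DR · Δt = 297.0 × 10800 = 3.21 × 10^6 ft³.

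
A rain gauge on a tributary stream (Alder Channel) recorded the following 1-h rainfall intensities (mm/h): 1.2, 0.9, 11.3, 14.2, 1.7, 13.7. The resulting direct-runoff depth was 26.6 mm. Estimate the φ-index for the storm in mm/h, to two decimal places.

φ ≈ 4.20 mm/h

Only the 3 blocks with intensity above φ contribute runoff: 11.3, 14.2, 13.7 mm/h.
Σ(I−φ)·Δt = d  ⇒  (11.3+14.2+13.7 − 3φ)·1 = 26.6
φ = (39.20 − 26.6/1) / 3 = 4.20 mm/h.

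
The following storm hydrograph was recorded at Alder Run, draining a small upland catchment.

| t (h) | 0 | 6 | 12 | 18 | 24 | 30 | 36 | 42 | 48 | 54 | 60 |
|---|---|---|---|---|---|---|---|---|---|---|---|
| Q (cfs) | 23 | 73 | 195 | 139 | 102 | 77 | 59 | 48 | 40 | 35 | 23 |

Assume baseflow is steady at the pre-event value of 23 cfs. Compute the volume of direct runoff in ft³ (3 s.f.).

Direct-runoff ordinates (Q − Q_b): 0.0, 50.0, 172.0, 116.0, 79.0, 54.0, 36.0, 25.0, 17.0, 12.0, 0.0 cfs.
ΣQ_DR = 561.0 cfs.
With Δt = 6 h = 21600 s, V = ΣQ_DR · Δt = 561.0 × 21600 = 1.21 × 10^7 ft³.

V ≈ 1.21 × 10^7 ft³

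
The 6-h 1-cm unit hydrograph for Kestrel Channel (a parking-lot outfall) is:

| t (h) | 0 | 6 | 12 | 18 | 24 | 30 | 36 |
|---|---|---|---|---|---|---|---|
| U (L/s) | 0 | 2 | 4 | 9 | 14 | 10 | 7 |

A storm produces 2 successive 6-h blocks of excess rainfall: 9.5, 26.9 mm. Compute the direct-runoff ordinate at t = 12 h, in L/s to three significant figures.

Q ≈ 9.18 L/s

By discrete convolution, Q_j = Σ (P_i / 10 mm) · U_{j−i}.
At t = 12 h (j=2): Q = (9.5/10)·4 + (26.9/10)·2 = 9.18 L/s.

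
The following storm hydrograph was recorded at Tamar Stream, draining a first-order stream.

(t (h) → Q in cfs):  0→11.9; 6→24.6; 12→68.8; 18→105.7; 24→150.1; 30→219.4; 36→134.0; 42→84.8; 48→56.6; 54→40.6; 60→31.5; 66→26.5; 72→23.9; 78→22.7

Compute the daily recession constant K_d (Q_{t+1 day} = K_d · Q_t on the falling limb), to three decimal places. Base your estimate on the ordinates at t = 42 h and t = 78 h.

Between t = 42 h and t = 78 h the flow falls from 84.8 to 22.7 cfs over 6×6 h = 36 h.
Per-interval ratio K = (22.7/84.8)^(1/6) = 0.8028; K_d = K^(24/6) = 0.415.

K_d ≈ 0.415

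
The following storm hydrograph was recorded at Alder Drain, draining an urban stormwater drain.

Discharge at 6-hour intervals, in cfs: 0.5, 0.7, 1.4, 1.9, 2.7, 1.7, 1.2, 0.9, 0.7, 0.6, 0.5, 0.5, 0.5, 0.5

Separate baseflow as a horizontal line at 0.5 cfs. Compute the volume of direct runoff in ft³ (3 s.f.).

V ≈ 1.58 × 10^5 ft³

Direct-runoff ordinates (Q − Q_b): 0.0, 0.2, 0.9, 1.4, 2.2, 1.2, 0.7, 0.4, 0.2, 0.1, 0.0, 0.0, 0.0, 0.0 cfs.
ΣQ_DR = 7.300 cfs.
With Δt = 6 h = 21600 s, V = ΣQ_DR · Δt = 7.300 × 21600 = 1.58 × 10^5 ft³.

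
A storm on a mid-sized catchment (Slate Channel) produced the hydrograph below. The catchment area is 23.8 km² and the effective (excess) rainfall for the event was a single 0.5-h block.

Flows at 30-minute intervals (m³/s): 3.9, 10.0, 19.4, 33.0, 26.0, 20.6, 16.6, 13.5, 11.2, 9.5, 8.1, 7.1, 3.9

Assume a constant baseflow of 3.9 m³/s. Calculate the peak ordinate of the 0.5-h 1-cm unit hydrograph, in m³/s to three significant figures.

Direct runoff: 0.0, 6.1, 15.5, 29.1, 22.1, 16.7, 12.7, 9.6, 7.3, 5.6, 4.2, 3.2, 0.0 m³/s; ΣQ_DR = 132.1 m³/s, peak = 29.1 m³/s.
Runoff depth d = ΣQ_DR·Δt / A = 132.1 × 1800 / (23.8 km²) = 9.991 mm.
The 1-cm UH is the DRH scaled by (10 mm)/d, so U_p = 29.1 × 10/9.991 = 29.1 m³/s.

U_p ≈ 29.1 m³/s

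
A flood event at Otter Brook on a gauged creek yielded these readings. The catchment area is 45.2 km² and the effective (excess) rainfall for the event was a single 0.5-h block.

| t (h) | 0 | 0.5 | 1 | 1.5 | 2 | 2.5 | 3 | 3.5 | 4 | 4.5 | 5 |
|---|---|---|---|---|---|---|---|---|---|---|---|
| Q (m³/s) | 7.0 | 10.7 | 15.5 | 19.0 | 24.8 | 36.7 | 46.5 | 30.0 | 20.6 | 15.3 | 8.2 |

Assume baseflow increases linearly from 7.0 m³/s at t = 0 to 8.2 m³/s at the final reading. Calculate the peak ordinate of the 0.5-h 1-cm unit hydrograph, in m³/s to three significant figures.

Direct runoff: 0.00, 3.58, 8.26, 11.64, 17.32, 29.10, 38.78, 22.16, 12.64, 7.22, 0.00 m³/s; ΣQ_DR = 150.7 m³/s, peak = 38.78 m³/s.
Runoff depth d = ΣQ_DR·Δt / A = 150.7 × 1800 / (45.2 km²) = 6.001 mm.
The 1-cm UH is the DRH scaled by (10 mm)/d, so U_p = 38.78 × 10/6.001 = 64.6 m³/s.

U_p ≈ 64.6 m³/s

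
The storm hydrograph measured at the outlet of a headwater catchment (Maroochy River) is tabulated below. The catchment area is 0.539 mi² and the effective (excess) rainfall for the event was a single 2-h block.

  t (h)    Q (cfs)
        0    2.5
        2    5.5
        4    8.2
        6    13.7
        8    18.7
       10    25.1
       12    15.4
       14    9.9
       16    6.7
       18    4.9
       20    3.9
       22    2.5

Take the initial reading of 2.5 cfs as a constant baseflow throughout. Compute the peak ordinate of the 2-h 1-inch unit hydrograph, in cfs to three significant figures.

Direct runoff: 0.0, 3.0, 5.7, 11.2, 16.2, 22.6, 12.9, 7.4, 4.2, 2.4, 1.4, 0.0 cfs; ΣQ_DR = 87.00 cfs, peak = 22.6 cfs.
Runoff depth d = ΣQ_DR·Δt / A = 87.00 × 7200 / (0.539 mi²) = 0.5002 in.
The 1-inch UH is the DRH scaled by (1 in)/d, so U_p = 22.6 × 1/0.5002 = 45.2 cfs.

U_p ≈ 45.2 cfs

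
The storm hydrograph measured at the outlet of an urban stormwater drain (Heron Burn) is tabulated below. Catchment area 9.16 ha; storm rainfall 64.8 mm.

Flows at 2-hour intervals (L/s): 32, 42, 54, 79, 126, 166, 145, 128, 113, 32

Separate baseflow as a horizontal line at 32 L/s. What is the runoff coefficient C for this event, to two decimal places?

C ≈ 0.72

ΣQ_DR = 597.0 L/s; V = ΣQ_DR·Δt = 4.298 × 10^6 L.
Runoff depth d = V / A = 46.93 mm.
C = d / P = 46.93 / 64.8 = 0.72.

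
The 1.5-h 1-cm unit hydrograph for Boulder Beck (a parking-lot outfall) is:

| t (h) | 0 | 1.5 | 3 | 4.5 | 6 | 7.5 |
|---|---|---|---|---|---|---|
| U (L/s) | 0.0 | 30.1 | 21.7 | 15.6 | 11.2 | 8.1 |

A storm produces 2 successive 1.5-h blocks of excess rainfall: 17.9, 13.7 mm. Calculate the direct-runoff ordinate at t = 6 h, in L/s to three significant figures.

Q ≈ 41.4 L/s

By discrete convolution, Q_j = Σ (P_i / 10 mm) · U_{j−i}.
At t = 6 h (j=4): Q = (17.9/10)·11.2 + (13.7/10)·15.6 = 41.4 L/s.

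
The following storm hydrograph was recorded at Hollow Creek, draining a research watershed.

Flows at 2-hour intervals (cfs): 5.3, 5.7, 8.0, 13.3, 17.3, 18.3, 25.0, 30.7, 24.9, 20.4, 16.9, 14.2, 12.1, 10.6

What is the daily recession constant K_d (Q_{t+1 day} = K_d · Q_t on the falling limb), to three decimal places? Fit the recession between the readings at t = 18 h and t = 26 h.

Between t = 18 h and t = 26 h the flow falls from 20.4 to 10.6 cfs over 4×2 h = 8 h.
Per-interval ratio K = (10.6/20.4)^(1/4) = 0.8490; K_d = K^(24/2) = 0.140.

K_d ≈ 0.140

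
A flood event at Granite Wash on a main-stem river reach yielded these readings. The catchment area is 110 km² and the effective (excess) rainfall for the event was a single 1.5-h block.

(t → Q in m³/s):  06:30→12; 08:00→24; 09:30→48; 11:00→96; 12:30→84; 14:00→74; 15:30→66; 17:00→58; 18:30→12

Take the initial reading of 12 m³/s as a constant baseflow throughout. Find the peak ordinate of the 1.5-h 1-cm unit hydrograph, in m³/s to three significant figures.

U_p ≈ 46.8 m³/s

Direct runoff: 0.0, 12.0, 36.0, 84.0, 72.0, 62.0, 54.0, 46.0, 0.0 m³/s; ΣQ_DR = 366.0 m³/s, peak = 84.0 m³/s.
Runoff depth d = ΣQ_DR·Δt / A = 366.0 × 5400 / (110 km²) = 17.97 mm.
The 1-cm UH is the DRH scaled by (10 mm)/d, so U_p = 84.0 × 10/17.97 = 46.8 m³/s.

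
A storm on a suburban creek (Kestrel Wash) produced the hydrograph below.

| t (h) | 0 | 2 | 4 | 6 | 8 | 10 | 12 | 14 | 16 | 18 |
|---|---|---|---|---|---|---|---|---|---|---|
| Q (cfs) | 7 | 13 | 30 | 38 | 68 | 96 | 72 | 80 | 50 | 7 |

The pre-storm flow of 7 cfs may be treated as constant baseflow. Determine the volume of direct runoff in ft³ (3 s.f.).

V ≈ 2.82 × 10^6 ft³

Direct-runoff ordinates (Q − Q_b): 0.0, 6.0, 23.0, 31.0, 61.0, 89.0, 65.0, 73.0, 43.0, 0.0 cfs.
ΣQ_DR = 391.0 cfs.
With Δt = 2 h = 7200 s, V = ΣQ_DR · Δt = 391.0 × 7200 = 2.82 × 10^6 ft³.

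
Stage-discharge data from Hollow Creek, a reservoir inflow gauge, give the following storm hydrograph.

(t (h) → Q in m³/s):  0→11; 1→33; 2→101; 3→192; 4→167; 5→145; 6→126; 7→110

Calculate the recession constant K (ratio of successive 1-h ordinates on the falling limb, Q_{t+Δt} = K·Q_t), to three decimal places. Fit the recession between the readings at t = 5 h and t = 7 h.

K ≈ 0.871

Using the recession-limb readings at t = 5 h and t = 7 h: Q falls from 145 to 110 m³/s over 2 intervals.
K = (Q₂/Q₁)^(1/2) = (110/145)^(1/2) = 0.871.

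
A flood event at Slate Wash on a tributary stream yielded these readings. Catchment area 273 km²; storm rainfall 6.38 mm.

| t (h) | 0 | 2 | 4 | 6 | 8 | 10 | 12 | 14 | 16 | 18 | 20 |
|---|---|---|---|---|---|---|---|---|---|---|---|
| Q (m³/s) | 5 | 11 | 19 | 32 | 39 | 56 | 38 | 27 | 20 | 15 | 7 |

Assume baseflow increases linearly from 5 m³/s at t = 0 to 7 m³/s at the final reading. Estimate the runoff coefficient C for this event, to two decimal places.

ΣQ_DR = 203.0 m³/s; V = ΣQ_DR·Δt = 1.462 × 10^6 m³.
Runoff depth d = V / A = 5.354 mm.
C = d / P = 5.354 / 6.38 = 0.84.

C ≈ 0.84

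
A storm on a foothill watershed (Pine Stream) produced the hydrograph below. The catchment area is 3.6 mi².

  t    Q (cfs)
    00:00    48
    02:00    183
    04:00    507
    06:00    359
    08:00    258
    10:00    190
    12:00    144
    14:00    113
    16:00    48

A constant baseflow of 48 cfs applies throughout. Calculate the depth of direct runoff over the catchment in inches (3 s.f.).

d ≈ 1.22 in

Direct runoff: 0.0, 135.0, 459.0, 311.0, 210.0, 142.0, 96.0, 65.0, 0.0 cfs; ΣQ_DR = 1418 cfs.
V = ΣQ_DR · Δt = 1418 × 7200 s = 1.021 × 10^7 ft³.
Over A = 3.6 mi², depth = V / A = 1.22 in.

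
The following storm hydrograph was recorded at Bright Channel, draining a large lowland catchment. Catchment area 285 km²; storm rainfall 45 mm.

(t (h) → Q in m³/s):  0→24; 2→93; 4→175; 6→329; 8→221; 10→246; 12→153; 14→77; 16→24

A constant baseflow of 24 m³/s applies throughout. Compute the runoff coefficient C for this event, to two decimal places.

ΣQ_DR = 1126 m³/s; V = ΣQ_DR·Δt = 8.107 × 10^6 m³.
Runoff depth d = V / A = 28.45 mm.
C = d / P = 28.45 / 45 = 0.63.

C ≈ 0.63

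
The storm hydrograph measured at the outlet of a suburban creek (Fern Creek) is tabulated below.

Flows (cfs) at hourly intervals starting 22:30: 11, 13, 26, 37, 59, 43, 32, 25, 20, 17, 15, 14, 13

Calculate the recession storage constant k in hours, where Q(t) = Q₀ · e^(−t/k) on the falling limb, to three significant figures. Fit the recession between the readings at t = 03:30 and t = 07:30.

On the falling limb, Q drops from 43 to 17 cfs between t = 03:30 and t = 07:30 (Δt = 4 h).
k = −Δt / ln(Q₂/Q₁) = −4 / ln(17/43) = 4.31 h.

k ≈ 4.31 h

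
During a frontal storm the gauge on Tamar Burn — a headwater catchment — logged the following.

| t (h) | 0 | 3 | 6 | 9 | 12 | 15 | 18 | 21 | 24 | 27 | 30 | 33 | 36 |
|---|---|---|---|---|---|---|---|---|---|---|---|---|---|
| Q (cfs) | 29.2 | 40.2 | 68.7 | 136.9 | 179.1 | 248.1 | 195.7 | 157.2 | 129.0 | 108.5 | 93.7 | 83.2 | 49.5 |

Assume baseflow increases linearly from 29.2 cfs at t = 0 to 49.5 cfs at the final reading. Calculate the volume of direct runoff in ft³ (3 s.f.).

V ≈ 1.09 × 10^7 ft³

Direct-runoff ordinates (Q − Q_b): 0.00, 9.31, 36.12, 102.62, 143.13, 210.44, 156.35, 116.16, 86.27, 64.08, 47.58, 35.39, 0.00 cfs.
ΣQ_DR = 1007 cfs.
With Δt = 3 h = 10800 s, V = ΣQ_DR · Δt = 1007 × 10800 = 1.09 × 10^7 ft³.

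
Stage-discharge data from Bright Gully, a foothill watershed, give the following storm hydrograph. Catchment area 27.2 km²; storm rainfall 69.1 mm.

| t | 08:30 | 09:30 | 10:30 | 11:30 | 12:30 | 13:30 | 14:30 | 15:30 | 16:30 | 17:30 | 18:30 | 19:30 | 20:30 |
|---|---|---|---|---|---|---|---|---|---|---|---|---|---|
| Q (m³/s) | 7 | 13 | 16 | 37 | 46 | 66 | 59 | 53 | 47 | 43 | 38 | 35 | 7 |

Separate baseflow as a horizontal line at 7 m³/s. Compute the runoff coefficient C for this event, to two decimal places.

ΣQ_DR = 376.0 m³/s; V = ΣQ_DR·Δt = 1.354 × 10^6 m³.
Runoff depth d = V / A = 49.76 mm.
C = d / P = 49.76 / 69.1 = 0.72.

C ≈ 0.72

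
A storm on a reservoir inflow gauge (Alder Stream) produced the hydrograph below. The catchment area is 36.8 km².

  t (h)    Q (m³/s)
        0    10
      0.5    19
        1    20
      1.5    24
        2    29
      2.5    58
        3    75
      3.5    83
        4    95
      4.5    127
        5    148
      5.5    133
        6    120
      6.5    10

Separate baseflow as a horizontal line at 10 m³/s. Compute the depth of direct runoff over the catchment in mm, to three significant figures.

d ≈ 39.7 mm

Direct runoff: 0.0, 9.0, 10.0, 14.0, 19.0, 48.0, 65.0, 73.0, 85.0, 117.0, 138.0, 123.0, 110.0, 0.0 m³/s; ΣQ_DR = 811.0 m³/s.
V = ΣQ_DR · Δt = 811.0 × 1800 s = 1.460 × 10^6 m³.
Over A = 36.8 km², depth = V / A = 39.7 mm.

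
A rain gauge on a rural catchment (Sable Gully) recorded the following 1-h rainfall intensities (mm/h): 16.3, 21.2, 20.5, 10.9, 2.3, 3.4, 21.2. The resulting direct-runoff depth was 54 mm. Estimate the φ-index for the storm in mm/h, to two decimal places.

Only the 5 blocks with intensity above φ contribute runoff: 16.3, 21.2, 20.5, 10.9, 21.2 mm/h.
Σ(I−φ)·Δt = d  ⇒  (16.3+21.2+20.5+10.9+21.2 − 5φ)·1 = 54
φ = (90.10 − 54/1) / 5 = 7.22 mm/h.

φ ≈ 7.22 mm/h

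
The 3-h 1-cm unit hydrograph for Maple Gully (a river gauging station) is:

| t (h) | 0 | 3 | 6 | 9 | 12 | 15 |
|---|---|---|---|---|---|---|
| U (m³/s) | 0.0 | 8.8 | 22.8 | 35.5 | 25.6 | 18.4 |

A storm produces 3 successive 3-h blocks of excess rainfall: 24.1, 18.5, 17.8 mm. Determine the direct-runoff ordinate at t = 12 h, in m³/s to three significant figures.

Q ≈ 168 m³/s

By discrete convolution, Q_j = Σ (P_i / 10 mm) · U_{j−i}.
At t = 12 h (j=4): Q = (24.1/10)·25.6 + (18.5/10)·35.5 + (17.8/10)·22.8 = 168 m³/s.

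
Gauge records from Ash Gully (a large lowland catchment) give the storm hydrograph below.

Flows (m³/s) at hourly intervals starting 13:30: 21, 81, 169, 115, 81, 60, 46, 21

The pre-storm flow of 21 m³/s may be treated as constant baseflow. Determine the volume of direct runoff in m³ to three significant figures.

Direct-runoff ordinates (Q − Q_b): 0.0, 60.0, 148.0, 94.0, 60.0, 39.0, 25.0, 0.0 m³/s.
ΣQ_DR = 426.0 m³/s.
With Δt = 1 h = 3600 s, V = ΣQ_DR · Δt = 426.0 × 3600 = 1.53 × 10^6 m³.

V ≈ 1.53 × 10^6 m³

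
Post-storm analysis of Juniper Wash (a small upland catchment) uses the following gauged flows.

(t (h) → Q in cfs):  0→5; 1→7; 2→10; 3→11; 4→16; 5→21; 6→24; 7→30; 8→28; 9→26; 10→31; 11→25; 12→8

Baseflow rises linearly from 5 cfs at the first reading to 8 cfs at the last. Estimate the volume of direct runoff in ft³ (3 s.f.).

V ≈ 5.67 × 10^5 ft³

Direct-runoff ordinates (Q − Q_b): 0.00, 1.75, 4.50, 5.25, 10.00, 14.75, 17.50, 23.25, 21.00, 18.75, 23.50, 17.25, 0.00 cfs.
ΣQ_DR = 157.5 cfs.
With Δt = 1 h = 3600 s, V = ΣQ_DR · Δt = 157.5 × 3600 = 5.67 × 10^5 ft³.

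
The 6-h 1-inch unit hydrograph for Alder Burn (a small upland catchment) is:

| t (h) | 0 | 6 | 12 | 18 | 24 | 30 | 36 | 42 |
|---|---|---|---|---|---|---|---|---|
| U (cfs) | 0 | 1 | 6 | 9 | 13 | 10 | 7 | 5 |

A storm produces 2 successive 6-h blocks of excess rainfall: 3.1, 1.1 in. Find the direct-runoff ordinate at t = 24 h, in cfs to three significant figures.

By discrete convolution, Q_j = Σ (P_i / 1 in) · U_{j−i}.
At t = 24 h (j=4): Q = (3.1/1)·13 + (1.1/1)·9 = 50.2 cfs.

Q ≈ 50.2 cfs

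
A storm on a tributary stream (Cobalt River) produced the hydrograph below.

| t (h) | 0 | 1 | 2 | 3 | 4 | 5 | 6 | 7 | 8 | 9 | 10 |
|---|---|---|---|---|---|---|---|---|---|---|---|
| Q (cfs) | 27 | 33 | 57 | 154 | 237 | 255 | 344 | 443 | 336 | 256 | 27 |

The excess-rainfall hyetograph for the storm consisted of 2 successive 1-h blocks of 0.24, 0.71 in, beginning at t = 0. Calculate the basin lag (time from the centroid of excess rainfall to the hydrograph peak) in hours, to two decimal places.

Centroid of excess rainfall: t_c = Σ P_i·t̄_i / ΣP_i = 1.2474 h (block centres at 0.5, 1.5 h).
Hydrograph peak occurs at t = 7 h, so basin lag t_L = 7 − 1.2474 = 5.75 h.

t_L ≈ 5.75 h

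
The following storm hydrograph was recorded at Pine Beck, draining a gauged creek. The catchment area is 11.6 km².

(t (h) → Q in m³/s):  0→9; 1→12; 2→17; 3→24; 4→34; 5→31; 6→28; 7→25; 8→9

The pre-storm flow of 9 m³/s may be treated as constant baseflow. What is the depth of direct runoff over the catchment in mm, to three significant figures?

d ≈ 33.5 mm

Direct runoff: 0.0, 3.0, 8.0, 15.0, 25.0, 22.0, 19.0, 16.0, 0.0 m³/s; ΣQ_DR = 108.0 m³/s.
V = ΣQ_DR · Δt = 108.0 × 3600 s = 3.888 × 10^5 m³.
Over A = 11.6 km², depth = V / A = 33.5 mm.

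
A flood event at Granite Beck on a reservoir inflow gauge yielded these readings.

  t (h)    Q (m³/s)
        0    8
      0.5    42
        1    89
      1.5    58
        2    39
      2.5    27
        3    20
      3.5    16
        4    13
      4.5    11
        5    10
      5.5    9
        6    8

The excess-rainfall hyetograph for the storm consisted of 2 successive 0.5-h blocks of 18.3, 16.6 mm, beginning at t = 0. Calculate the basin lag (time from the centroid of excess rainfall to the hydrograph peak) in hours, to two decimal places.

Centroid of excess rainfall: t_c = Σ P_i·t̄_i / ΣP_i = 0.4878 h (block centres at 0.25, 0.75 h).
Hydrograph peak occurs at t = 1 h, so basin lag t_L = 1 − 0.4878 = 0.51 h.

t_L ≈ 0.51 h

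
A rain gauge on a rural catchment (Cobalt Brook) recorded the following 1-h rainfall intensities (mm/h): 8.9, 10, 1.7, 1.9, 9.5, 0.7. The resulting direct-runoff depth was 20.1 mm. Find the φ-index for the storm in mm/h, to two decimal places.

φ ≈ 2.77 mm/h

Only the 3 blocks with intensity above φ contribute runoff: 8.9, 10, 9.5 mm/h.
Σ(I−φ)·Δt = d  ⇒  (8.9+10+9.5 − 3φ)·1 = 20.1
φ = (28.40 − 20.1/1) / 3 = 2.77 mm/h.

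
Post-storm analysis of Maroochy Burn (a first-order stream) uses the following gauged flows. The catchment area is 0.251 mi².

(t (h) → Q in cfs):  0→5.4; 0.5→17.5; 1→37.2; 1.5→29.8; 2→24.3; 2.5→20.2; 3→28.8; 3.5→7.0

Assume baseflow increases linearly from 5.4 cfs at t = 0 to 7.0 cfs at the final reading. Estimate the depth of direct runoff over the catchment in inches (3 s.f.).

Direct runoff: 0.00, 11.87, 31.34, 23.71, 17.99, 13.66, 22.03, 0.00 cfs; ΣQ_DR = 120.6 cfs.
V = ΣQ_DR · Δt = 120.6 × 1800 s = 2.171 × 10^5 ft³.
Over A = 0.251 mi², depth = V / A = 0.372 in.

d ≈ 0.372 in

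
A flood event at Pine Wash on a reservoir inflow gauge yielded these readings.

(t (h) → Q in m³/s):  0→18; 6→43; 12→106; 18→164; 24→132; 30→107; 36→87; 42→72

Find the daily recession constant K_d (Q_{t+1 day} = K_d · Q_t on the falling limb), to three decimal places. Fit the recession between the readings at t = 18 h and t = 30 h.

Between t = 18 h and t = 30 h the flow falls from 164 to 107 m³/s over 2×6 h = 12 h.
Per-interval ratio K = (107/164)^(1/2) = 0.8077; K_d = K^(24/6) = 0.426.

K_d ≈ 0.426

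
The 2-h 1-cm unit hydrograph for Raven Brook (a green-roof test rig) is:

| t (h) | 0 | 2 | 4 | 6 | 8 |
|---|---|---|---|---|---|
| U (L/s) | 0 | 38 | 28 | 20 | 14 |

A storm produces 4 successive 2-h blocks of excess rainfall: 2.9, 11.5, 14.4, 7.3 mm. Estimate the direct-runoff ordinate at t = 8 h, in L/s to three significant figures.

By discrete convolution, Q_j = Σ (P_i / 10 mm) · U_{j−i}.
At t = 8 h (j=4): Q = (2.9/10)·14 + (11.5/10)·20 + (14.4/10)·28 + (7.3/10)·38 = 95.1 L/s.

Q ≈ 95.1 L/s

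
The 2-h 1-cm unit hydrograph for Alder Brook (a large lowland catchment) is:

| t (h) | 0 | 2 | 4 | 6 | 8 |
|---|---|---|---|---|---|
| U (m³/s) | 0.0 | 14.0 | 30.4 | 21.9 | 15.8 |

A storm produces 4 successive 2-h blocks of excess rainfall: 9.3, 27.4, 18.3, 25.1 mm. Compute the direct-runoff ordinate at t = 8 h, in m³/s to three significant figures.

By discrete convolution, Q_j = Σ (P_i / 10 mm) · U_{j−i}.
At t = 8 h (j=4): Q = (9.3/10)·15.8 + (27.4/10)·21.9 + (18.3/10)·30.4 + (25.1/10)·14.0 = 165 m³/s.

Q ≈ 165 m³/s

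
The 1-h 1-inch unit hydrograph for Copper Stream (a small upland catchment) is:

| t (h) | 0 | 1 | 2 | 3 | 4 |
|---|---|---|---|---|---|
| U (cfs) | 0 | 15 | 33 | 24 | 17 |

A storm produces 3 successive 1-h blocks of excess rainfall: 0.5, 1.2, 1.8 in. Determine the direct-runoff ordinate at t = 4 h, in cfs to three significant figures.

Q ≈ 96.7 cfs

By discrete convolution, Q_j = Σ (P_i / 1 in) · U_{j−i}.
At t = 4 h (j=4): Q = (0.5/1)·17 + (1.2/1)·24 + (1.8/1)·33 = 96.7 cfs.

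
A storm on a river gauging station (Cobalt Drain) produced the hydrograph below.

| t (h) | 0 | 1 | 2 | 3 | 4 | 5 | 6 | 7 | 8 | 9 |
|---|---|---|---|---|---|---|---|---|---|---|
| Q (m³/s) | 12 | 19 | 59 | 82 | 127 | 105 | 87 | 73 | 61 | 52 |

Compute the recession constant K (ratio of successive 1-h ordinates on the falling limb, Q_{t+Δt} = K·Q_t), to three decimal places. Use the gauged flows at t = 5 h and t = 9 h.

Using the recession-limb readings at t = 5 h and t = 9 h: Q falls from 105 to 52 m³/s over 4 intervals.
K = (Q₂/Q₁)^(1/4) = (52/105)^(1/4) = 0.839.

K ≈ 0.839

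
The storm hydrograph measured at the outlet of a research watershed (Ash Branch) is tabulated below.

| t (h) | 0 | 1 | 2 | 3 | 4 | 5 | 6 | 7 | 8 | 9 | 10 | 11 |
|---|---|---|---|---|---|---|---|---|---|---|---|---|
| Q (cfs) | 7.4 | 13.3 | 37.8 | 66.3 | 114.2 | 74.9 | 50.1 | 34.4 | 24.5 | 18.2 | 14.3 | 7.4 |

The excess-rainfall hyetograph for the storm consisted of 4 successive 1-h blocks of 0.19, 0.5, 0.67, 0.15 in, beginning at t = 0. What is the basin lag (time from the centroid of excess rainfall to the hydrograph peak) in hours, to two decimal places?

t_L ≈ 1.98 h

Centroid of excess rainfall: t_c = Σ P_i·t̄_i / ΣP_i = 2.0166 h (block centres at 0.5, 1.5, 2.5, 3.5 h).
Hydrograph peak occurs at t = 4 h, so basin lag t_L = 4 − 2.0166 = 1.98 h.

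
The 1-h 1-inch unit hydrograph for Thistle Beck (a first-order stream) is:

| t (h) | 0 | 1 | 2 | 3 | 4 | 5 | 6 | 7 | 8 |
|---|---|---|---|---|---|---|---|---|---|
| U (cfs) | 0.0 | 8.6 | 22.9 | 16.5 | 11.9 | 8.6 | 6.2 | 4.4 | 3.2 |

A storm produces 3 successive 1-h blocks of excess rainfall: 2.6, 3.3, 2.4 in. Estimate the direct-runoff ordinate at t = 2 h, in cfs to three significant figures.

Q ≈ 87.9 cfs

By discrete convolution, Q_j = Σ (P_i / 1 in) · U_{j−i}.
At t = 2 h (j=2): Q = (2.6/1)·22.9 + (3.3/1)·8.6 + (2.4/1)·0.0 = 87.9 cfs.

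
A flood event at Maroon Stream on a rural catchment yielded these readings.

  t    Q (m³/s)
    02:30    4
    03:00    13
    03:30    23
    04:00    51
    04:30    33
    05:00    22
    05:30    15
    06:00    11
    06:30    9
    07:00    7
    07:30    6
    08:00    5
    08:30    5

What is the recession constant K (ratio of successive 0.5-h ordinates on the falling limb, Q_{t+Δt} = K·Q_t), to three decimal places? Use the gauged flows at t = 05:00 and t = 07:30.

Using the recession-limb readings at t = 05:00 and t = 07:30: Q falls from 22 to 6 m³/s over 5 intervals.
K = (Q₂/Q₁)^(1/5) = (6/22)^(1/5) = 0.771.

K ≈ 0.771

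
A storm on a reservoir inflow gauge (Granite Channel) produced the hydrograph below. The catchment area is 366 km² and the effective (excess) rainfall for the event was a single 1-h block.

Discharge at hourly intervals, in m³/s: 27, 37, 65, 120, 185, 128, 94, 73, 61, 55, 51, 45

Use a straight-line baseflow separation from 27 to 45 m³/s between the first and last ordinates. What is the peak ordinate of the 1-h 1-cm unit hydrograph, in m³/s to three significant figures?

Direct runoff: 0.00, 8.36, 34.73, 88.09, 151.45, 92.82, 57.18, 34.55, 20.91, 13.27, 7.64, 0.00 m³/s; ΣQ_DR = 509.0 m³/s, peak = 151.45 m³/s.
Runoff depth d = ΣQ_DR·Δt / A = 509.0 × 3600 / (366 km²) = 5.007 mm.
The 1-cm UH is the DRH scaled by (10 mm)/d, so U_p = 151.45 × 10/5.007 = 303 m³/s.

U_p ≈ 303 m³/s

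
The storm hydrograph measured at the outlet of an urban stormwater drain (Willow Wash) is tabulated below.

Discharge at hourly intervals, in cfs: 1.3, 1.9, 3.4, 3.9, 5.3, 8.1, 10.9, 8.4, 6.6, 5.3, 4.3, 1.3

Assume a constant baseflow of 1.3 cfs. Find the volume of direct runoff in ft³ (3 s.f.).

V ≈ 1.62 × 10^5 ft³

Direct-runoff ordinates (Q − Q_b): 0.0, 0.6, 2.1, 2.6, 4.0, 6.8, 9.6, 7.1, 5.3, 4.0, 3.0, 0.0 cfs.
ΣQ_DR = 45.10 cfs.
With Δt = 1 h = 3600 s, V = ΣQ_DR · Δt = 45.10 × 3600 = 1.62 × 10^5 ft³.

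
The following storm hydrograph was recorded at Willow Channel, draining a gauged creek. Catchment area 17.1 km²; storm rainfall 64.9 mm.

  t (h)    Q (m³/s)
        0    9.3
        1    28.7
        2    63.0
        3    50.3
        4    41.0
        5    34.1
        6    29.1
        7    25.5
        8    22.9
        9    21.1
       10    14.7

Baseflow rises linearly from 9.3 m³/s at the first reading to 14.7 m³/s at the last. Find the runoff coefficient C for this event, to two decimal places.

ΣQ_DR = 207.7 m³/s; V = ΣQ_DR·Δt = 7.477 × 10^5 m³.
Runoff depth d = V / A = 43.73 mm.
C = d / P = 43.73 / 64.9 = 0.67.

C ≈ 0.67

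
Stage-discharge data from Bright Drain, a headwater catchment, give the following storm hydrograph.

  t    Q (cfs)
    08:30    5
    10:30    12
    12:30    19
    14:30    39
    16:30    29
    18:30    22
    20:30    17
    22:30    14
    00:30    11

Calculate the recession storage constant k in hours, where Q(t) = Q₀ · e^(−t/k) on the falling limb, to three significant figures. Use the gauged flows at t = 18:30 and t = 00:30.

On the falling limb, Q drops from 22 to 11 cfs between t = 18:30 and t = 00:30 (Δt = 6 h).
k = −Δt / ln(Q₂/Q₁) = −6 / ln(11/22) = 8.66 h.

k ≈ 8.66 h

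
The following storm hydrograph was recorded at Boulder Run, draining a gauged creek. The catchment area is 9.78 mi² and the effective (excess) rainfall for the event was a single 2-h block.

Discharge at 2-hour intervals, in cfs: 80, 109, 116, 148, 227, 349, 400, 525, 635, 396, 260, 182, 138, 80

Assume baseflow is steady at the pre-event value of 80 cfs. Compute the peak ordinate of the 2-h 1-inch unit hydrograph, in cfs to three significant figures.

Direct runoff: 0.0, 29.0, 36.0, 68.0, 147.0, 269.0, 320.0, 445.0, 555.0, 316.0, 180.0, 102.0, 58.0, 0.0 cfs; ΣQ_DR = 2525 cfs, peak = 555.0 cfs.
Runoff depth d = ΣQ_DR·Δt / A = 2525 × 7200 / (9.78 mi²) = 0.8001 in.
The 1-inch UH is the DRH scaled by (1 in)/d, so U_p = 555.0 × 1/0.8001 = 694 cfs.

U_p ≈ 694 cfs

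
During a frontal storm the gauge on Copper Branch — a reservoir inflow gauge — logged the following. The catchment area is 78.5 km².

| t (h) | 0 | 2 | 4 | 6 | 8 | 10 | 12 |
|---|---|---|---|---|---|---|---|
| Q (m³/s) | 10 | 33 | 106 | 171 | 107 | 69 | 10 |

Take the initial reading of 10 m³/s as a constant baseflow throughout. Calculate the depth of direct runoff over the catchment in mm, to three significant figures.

Direct runoff: 0.0, 23.0, 96.0, 161.0, 97.0, 59.0, 0.0 m³/s; ΣQ_DR = 436.0 m³/s.
V = ΣQ_DR · Δt = 436.0 × 7200 s = 3.139 × 10^6 m³.
Over A = 78.5 km², depth = V / A = 40.0 mm.

d ≈ 40.0 mm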